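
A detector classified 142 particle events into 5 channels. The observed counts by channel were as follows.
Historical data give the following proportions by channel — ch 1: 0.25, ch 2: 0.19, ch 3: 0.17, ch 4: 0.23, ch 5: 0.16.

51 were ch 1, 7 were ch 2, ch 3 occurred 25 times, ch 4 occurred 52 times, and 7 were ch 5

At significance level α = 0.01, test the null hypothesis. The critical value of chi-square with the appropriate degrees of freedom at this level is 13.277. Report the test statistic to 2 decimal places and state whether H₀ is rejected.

Expected counts E_i = n·p_i: 142×0.25 = 35.5, 142×0.19 = 26.98, 142×0.17 = 24.14, 142×0.23 = 32.66, 142×0.16 = 22.72.
cat         O        E   (O−E)²/E
ch 1       51     35.5      6.768
ch 2        7    26.98     14.796
ch 3       25    24.14      0.031
ch 4       52    32.66     11.452
ch 5        7    22.72     10.877
Sum = 43.92
df = 4. Since 43.92 > 13.277, we reject H₀.

43.92; reject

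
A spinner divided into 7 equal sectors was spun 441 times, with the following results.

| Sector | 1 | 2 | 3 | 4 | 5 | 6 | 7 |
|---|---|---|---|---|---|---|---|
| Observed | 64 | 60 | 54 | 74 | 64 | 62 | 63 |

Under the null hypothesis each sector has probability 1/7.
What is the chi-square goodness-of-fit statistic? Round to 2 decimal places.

Under H₀ each category has probability 1/7, so each expected count is 441/7 = 63.
cat         O        E   (O−E)²/E
1          64       63      0.016
2          60       63      0.143
3          54       63      1.286
4          74       63      1.921
5          64       63      0.016
6          62       63      0.016
7          63       63      0.000
Sum = 3.40

3.40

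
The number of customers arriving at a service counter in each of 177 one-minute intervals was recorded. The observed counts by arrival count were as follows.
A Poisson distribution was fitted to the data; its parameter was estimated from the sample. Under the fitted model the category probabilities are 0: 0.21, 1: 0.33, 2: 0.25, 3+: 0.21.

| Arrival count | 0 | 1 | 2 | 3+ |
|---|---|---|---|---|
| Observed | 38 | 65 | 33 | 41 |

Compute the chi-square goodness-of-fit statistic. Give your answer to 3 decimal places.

4.017

Expected counts E_i = n·p_i: 177×0.21 = 37.17, 177×0.33 = 58.41, 177×0.25 = 44.25, 177×0.21 = 37.17.
χ² = (38−37.17)²/37.17 + (65−58.41)²/58.41 + (33−44.25)²/44.25 + (41−37.17)²/37.17
   = 0.0185 + 0.7435 + 2.8602 + 0.3946
Sum = 4.017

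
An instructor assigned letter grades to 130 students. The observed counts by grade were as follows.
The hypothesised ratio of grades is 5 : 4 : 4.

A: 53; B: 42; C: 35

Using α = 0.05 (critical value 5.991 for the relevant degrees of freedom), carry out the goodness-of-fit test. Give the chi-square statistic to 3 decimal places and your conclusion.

Ratio total = 13. Expected counts: 130×5/13 = 50, 130×4/13 = 40, 130×4/13 = 40.
cat         O        E   (O−E)²/E
A          53       50     0.1800
B          42       40     0.1000
C          35       40     0.6250
Sum = 0.905
df = 2. Since 0.905 < 5.991, we do not reject H₀.

0.905; do not reject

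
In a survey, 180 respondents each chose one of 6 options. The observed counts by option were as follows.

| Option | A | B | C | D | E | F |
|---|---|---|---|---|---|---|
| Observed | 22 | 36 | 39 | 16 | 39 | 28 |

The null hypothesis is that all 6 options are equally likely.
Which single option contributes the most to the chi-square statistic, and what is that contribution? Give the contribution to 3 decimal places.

Expected count for each of the 6 categories: 180/6 = 30.
cat         O        E   (O−E)²/E
A          22       30     2.1333
B          36       30     1.2000
C          39       30     2.7000
D          16       30     6.5333
E          39       30     2.7000
F          28       30     0.1333
The largest term is for D: 6.533.

D, 6.533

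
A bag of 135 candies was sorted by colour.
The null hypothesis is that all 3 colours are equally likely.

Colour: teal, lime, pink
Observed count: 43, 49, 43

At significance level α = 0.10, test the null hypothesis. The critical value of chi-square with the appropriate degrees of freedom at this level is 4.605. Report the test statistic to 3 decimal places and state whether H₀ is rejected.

Expected count for each of the 3 categories: 135/3 = 45.
teal: (43 − 45)²/45 = 4/45 = 0.0889
lime: (49 − 45)²/45 = 16/45 = 0.3556
pink: (43 − 45)²/45 = 4/45 = 0.0889
Sum = 0.533
df = 2. Since 0.533 < 4.605, we do not reject H₀.

0.533; do not reject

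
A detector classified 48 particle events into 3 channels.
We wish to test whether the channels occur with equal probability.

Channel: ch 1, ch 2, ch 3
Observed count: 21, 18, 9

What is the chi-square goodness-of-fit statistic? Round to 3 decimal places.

Under H₀ each category has probability 1/3, so each expected count is 48/3 = 16.
ch 1: (21 − 16)²/16 = 25/16 = 1.5625
ch 2: (18 − 16)²/16 = 4/16 = 0.2500
ch 3: (9 − 16)²/16 = 49/16 = 3.0625
Sum = 4.875

4.875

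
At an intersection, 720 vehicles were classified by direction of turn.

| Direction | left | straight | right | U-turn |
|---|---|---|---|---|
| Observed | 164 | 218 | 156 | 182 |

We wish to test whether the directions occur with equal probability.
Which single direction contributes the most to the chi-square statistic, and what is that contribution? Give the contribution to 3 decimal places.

Expected count for each of the 4 categories: 720/4 = 180.
χ² = (164−180)²/180 + (218−180)²/180 + (156−180)²/180 + (182−180)²/180
   = 1.4222 + 8.0222 + 3.2000 + 0.0222
The largest term is for straight: 8.022.

straight, 8.022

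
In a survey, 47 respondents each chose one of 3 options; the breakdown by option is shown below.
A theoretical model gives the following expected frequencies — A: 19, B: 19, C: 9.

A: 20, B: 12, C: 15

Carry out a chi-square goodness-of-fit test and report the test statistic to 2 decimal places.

cat         O        E   (O−E)²/E
A          20       19      0.053
B          12       19      2.579
C          15        9      4.000
Sum = 6.63

6.63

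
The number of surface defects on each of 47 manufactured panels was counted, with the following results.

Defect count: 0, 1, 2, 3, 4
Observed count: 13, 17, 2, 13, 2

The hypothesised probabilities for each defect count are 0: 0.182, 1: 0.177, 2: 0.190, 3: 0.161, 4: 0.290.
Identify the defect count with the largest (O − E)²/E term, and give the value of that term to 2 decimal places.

4, 9.92

Expected counts E_i = n·p_i: 47×0.182 = 8.554, 47×0.177 = 8.319, 47×0.190 = 8.93, 47×0.161 = 7.567, 47×0.290 = 13.63.
0: (13 − 8.554)²/8.554 = 19.766916/8.554 = 2.311
1: (17 − 8.319)²/8.319 = 75.359761/8.319 = 9.059
2: (2 − 8.93)²/8.93 = 48.0249/8.93 = 5.378
3: (13 − 7.567)²/7.567 = 29.517489/7.567 = 3.901
4: (2 − 13.63)²/13.63 = 135.2569/13.63 = 9.923
The largest term is for 4: 9.92.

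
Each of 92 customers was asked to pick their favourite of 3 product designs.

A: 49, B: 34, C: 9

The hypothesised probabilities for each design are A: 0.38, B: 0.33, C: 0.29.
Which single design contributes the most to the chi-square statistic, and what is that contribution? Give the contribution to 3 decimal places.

Expected counts E_i = n·p_i: 92×0.38 = 34.96, 92×0.33 = 30.36, 92×0.29 = 26.68.
A: (49 − 34.96)²/34.96 = 197.1216/34.96 = 5.6385
B: (34 − 30.36)²/30.36 = 13.2496/30.36 = 0.4364
C: (9 − 26.68)²/26.68 = 312.5824/26.68 = 11.7160
The largest term is for C: 11.716.

C, 11.716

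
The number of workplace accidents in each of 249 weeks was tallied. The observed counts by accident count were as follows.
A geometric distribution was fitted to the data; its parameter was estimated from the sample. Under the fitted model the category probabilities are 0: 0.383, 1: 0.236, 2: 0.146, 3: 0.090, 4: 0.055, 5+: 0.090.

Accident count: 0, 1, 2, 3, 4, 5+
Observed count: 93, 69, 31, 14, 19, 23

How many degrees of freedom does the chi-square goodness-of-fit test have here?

4

There are k = 6 categories and 1 parameter estimated from the data, so df = 6 − 1 − 1 = 4.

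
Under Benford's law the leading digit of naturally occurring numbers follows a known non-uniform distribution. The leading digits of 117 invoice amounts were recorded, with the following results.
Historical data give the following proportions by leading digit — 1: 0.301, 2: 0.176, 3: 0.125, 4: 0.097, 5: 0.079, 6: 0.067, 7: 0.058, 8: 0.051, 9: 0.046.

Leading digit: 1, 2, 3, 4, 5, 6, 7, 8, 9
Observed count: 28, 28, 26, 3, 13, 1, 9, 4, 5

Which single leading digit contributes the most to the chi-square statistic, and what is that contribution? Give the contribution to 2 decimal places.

3, 8.85

Expected counts E_i = n·p_i: 117×0.301 = 35.217, 117×0.176 = 20.592, 117×0.125 = 14.625, 117×0.097 = 11.349, 117×0.079 = 9.243, 117×0.067 = 7.839, 117×0.058 = 6.786, 117×0.051 = 5.967, 117×0.046 = 5.382.
1: (28 − 35.217)²/35.217 = 52.085089/35.217 = 1.479
2: (28 − 20.592)²/20.592 = 54.878464/20.592 = 2.665
3: (26 − 14.625)²/14.625 = 129.390625/14.625 = 8.847
4: (3 − 11.349)²/11.349 = 69.705801/11.349 = 6.142
5: (13 − 9.243)²/9.243 = 14.115049/9.243 = 1.527
6: (1 − 7.839)²/7.839 = 46.771921/7.839 = 5.967
7: (9 − 6.786)²/6.786 = 4.901796/6.786 = 0.722
8: (4 − 5.967)²/5.967 = 3.869089/5.967 = 0.648
9: (5 − 5.382)²/5.382 = 0.145924/5.382 = 0.027
The largest term is for 3: 8.85.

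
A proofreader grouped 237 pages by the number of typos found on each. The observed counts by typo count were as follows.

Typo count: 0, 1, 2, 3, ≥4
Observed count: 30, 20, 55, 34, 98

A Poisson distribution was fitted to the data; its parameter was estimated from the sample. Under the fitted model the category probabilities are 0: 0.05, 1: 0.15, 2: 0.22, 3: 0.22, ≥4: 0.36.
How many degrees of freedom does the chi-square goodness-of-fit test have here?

3

There are k = 5 categories and 1 parameter estimated from the data, so df = 5 − 1 − 1 = 3.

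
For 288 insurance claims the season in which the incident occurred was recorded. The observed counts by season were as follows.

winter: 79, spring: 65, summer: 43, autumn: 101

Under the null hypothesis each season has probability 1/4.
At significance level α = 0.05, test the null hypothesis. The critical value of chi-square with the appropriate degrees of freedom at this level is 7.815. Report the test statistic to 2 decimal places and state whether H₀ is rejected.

24.72; reject

Expected count for each of the 4 categories: 288/4 = 72.
χ² = (79−72)²/72 + (65−72)²/72 + (43−72)²/72 + (101−72)²/72
   = 0.681 + 0.681 + 11.681 + 11.681
Sum = 24.72
df = 3. Since 24.72 > 7.815, we reject H₀.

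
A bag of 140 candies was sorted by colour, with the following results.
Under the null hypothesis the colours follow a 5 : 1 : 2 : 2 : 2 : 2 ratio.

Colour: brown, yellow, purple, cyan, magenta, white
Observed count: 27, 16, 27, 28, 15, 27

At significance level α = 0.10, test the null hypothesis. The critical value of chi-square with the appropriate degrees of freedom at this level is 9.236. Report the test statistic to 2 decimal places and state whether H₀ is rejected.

Ratio total = 14. Expected counts: 140×5/14 = 50, 140×1/14 = 10, 140×2/14 = 20, 140×2/14 = 20, 140×2/14 = 20, 140×2/14 = 20.
cat          O        E   (O−E)²/E
brown       27       50     10.580
yellow      16       10      3.600
purple      27       20      2.450
cyan        28       20      3.200
magenta     15       20      1.250
white       27       20      2.450
Sum = 23.53
df = 5. Since 23.53 > 9.236, we reject H₀.

23.53; reject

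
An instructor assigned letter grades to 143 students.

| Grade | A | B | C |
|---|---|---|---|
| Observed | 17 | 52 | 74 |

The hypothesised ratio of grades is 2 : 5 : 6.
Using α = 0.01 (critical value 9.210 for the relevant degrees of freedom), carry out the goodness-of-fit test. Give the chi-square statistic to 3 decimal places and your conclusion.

2.270; do not reject

Ratio total = 13. Expected counts: 143×2/13 = 22, 143×5/13 = 55, 143×6/13 = 66.
cat         O        E   (O−E)²/E
A          17       22     1.1364
B          52       55     0.1636
C          74       66     0.9697
Sum = 2.270
df = 2. Since 2.270 < 9.210, we do not reject H₀.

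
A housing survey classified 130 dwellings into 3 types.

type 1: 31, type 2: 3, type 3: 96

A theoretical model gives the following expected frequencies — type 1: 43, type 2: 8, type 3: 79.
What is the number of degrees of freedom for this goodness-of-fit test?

There are k = 3 categories and no parameters were estimated from the data, so df = 3 − 1 = 2.

2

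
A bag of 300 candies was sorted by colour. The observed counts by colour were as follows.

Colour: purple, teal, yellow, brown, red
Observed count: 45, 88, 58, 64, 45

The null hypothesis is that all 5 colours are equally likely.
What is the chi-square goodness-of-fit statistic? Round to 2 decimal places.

20.90

Under H₀ each category has probability 1/5, so each expected count is 300/5 = 60.
cat         O        E   (O−E)²/E
purple     45       60      3.750
teal       88       60     13.067
yellow     58       60      0.067
brown      64       60      0.267
red        45       60      3.750
Sum = 20.90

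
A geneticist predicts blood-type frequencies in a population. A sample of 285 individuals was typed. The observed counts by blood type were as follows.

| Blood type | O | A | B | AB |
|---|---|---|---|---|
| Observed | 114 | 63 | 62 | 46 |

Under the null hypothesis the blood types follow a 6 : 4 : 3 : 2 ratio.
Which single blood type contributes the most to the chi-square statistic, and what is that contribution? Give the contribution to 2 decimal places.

Ratio total = 15. Expected counts: 285×6/15 = 114, 285×4/15 = 76, 285×3/15 = 57, 285×2/15 = 38.
cat         O        E   (O−E)²/E
O         114      114      0.000
A          63       76      2.224
B          62       57      0.439
AB         46       38      1.684
The largest term is for A: 2.22.

A, 2.22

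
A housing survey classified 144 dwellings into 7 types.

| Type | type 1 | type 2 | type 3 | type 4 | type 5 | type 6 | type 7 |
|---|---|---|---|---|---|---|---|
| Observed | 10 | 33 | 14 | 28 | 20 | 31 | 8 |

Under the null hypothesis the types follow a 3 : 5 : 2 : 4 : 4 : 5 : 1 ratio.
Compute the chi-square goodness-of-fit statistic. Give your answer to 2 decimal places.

6.22

Ratio total = 24. Expected counts: 144×3/24 = 18, 144×5/24 = 30, 144×2/24 = 12, 144×4/24 = 24, 144×4/24 = 24, 144×5/24 = 30, 144×1/24 = 6.
type 1: (10 − 18)²/18 = 64/18 = 3.556
type 2: (33 − 30)²/30 = 9/30 = 0.300
type 3: (14 − 12)²/12 = 4/12 = 0.333
type 4: (28 − 24)²/24 = 16/24 = 0.667
type 5: (20 − 24)²/24 = 16/24 = 0.667
type 6: (31 − 30)²/30 = 1/30 = 0.033
type 7: (8 − 6)²/6 = 4/6 = 0.667
Sum = 6.22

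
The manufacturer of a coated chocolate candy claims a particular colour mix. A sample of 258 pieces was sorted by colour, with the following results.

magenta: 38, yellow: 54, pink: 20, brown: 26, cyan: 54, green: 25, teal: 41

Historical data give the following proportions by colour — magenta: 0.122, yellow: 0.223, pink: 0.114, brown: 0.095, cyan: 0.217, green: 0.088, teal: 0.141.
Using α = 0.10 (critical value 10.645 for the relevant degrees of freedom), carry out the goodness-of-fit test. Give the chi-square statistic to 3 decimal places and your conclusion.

5.562; do not reject

Expected counts E_i = n·p_i: 258×0.122 = 31.476, 258×0.223 = 57.534, 258×0.114 = 29.412, 258×0.095 = 24.51, 258×0.217 = 55.986, 258×0.088 = 22.704, 258×0.141 = 36.378.
χ² = (38−31.476)²/31.476 + (54−57.534)²/57.534 + (20−29.412)²/29.412 + (26−24.51)²/24.51 + (54−55.986)²/55.986 + (25−22.704)²/22.704 + (41−36.378)²/36.378
   = 1.3522 + 0.2171 + 3.0119 + 0.0906 + 0.0704 + 0.2322 + 0.5872
Sum = 5.562
df = 6. Since 5.562 < 10.645, we do not reject H₀.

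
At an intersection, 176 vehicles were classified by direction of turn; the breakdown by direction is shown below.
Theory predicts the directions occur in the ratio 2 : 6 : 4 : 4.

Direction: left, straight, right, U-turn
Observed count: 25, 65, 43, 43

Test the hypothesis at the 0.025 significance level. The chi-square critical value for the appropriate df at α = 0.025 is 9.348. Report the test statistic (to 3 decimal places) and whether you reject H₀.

Ratio total = 16. Expected counts: 176×2/16 = 22, 176×6/16 = 66, 176×4/16 = 44, 176×4/16 = 44.
cat           O        E   (O−E)²/E
left         25       22     0.4091
straight     65       66     0.0152
right        43       44     0.0227
U-turn       43       44     0.0227
Sum = 0.470
df = 3. Since 0.470 < 9.348, we do not reject H₀.

0.470; do not reject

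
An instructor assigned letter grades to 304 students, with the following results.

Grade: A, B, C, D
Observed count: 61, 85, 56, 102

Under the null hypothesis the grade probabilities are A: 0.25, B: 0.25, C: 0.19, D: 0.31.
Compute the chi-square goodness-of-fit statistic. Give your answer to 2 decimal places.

Expected counts E_i = n·p_i: 304×0.25 = 76, 304×0.25 = 76, 304×0.19 = 57.76, 304×0.31 = 94.24.
χ² = (61−76)²/76 + (85−76)²/76 + (56−57.76)²/57.76 + (102−94.24)²/94.24
   = 2.961 + 1.066 + 0.054 + 0.639
Sum = 4.72

4.72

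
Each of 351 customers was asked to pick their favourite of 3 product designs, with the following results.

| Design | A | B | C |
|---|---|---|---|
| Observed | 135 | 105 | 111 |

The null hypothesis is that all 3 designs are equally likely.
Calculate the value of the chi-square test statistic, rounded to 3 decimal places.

Expected count for each of the 3 categories: 351/3 = 117.
A: (135 − 117)²/117 = 324/117 = 2.7692
B: (105 − 117)²/117 = 144/117 = 1.2308
C: (111 − 117)²/117 = 36/117 = 0.3077
Sum = 4.308

4.308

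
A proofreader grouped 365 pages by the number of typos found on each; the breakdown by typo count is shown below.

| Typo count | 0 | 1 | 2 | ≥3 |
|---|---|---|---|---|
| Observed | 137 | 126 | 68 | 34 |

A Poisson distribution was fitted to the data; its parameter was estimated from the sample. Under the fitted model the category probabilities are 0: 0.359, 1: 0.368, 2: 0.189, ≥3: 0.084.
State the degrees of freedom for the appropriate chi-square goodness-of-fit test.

There are k = 4 categories and 1 parameter estimated from the data, so df = 4 − 1 − 1 = 2.

2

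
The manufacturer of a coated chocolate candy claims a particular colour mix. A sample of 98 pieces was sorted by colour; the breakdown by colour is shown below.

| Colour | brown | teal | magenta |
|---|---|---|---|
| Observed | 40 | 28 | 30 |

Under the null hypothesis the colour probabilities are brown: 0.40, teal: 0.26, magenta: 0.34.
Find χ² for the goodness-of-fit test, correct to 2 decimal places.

0.60

Expected counts E_i = n·p_i: 98×0.40 = 39.2, 98×0.26 = 25.48, 98×0.34 = 33.32.
cat          O        E   (O−E)²/E
brown       40     39.2      0.016
teal        28    25.48      0.249
magenta     30    33.32      0.331
Sum = 0.60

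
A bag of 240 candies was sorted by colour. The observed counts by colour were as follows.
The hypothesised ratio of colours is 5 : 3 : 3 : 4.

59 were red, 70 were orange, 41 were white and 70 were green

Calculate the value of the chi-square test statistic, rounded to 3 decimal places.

17.179

Ratio total = 15. Expected counts: 240×5/15 = 80, 240×3/15 = 48, 240×3/15 = 48, 240×4/15 = 64.
χ² = (59−80)²/80 + (70−48)²/48 + (41−48)²/48 + (70−64)²/64
   = 5.5125 + 10.0833 + 1.0208 + 0.5625
Sum = 17.179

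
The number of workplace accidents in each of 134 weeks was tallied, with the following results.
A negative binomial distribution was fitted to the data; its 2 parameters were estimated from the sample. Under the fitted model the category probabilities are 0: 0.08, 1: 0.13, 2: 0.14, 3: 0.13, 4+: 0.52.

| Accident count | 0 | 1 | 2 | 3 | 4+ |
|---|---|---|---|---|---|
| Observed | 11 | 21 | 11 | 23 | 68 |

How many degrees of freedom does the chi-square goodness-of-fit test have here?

There are k = 5 categories and 2 parameters estimated from the data, so df = 5 − 1 − 2 = 2.

2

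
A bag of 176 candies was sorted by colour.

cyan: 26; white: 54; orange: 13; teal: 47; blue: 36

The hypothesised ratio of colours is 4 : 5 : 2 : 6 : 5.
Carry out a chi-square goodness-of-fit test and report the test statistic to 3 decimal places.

7.008

Ratio total = 22. Expected counts: 176×4/22 = 32, 176×5/22 = 40, 176×2/22 = 16, 176×6/22 = 48, 176×5/22 = 40.
cyan: (26 − 32)²/32 = 36/32 = 1.1250
white: (54 − 40)²/40 = 196/40 = 4.9000
orange: (13 − 16)²/16 = 9/16 = 0.5625
teal: (47 − 48)²/48 = 1/48 = 0.0208
blue: (36 − 40)²/40 = 16/40 = 0.4000
Sum = 7.008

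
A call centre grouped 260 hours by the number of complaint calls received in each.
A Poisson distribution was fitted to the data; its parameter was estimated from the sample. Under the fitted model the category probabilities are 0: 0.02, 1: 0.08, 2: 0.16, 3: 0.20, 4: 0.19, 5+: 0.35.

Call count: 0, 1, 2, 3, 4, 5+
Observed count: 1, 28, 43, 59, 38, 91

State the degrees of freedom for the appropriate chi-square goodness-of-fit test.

There are k = 6 categories and 1 parameter estimated from the data, so df = 6 − 1 − 1 = 4.

4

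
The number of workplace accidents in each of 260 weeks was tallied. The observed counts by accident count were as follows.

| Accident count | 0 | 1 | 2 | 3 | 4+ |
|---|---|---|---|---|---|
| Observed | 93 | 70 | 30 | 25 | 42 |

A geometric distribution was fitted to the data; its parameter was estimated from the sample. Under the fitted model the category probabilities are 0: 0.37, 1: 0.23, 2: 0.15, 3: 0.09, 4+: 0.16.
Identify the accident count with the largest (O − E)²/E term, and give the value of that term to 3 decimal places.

Expected counts E_i = n·p_i: 260×0.37 = 96.2, 260×0.23 = 59.8, 260×0.15 = 39, 260×0.09 = 23.4, 260×0.16 = 41.6.
0: (93 − 96.2)²/96.2 = 10.24/96.2 = 0.1064
1: (70 − 59.8)²/59.8 = 104.04/59.8 = 1.7398
2: (30 − 39)²/39 = 81/39 = 2.0769
3: (25 − 23.4)²/23.4 = 2.56/23.4 = 0.1094
4+: (42 − 41.6)²/41.6 = 0.16/41.6 = 0.0038
The largest term is for 2: 2.077.

2, 2.077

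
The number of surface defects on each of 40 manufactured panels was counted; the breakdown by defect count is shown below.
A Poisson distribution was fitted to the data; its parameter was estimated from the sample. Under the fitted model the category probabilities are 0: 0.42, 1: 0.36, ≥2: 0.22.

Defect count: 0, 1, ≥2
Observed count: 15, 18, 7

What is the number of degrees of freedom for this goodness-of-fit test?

1

There are k = 3 categories and 1 parameter estimated from the data, so df = 3 − 1 − 1 = 1.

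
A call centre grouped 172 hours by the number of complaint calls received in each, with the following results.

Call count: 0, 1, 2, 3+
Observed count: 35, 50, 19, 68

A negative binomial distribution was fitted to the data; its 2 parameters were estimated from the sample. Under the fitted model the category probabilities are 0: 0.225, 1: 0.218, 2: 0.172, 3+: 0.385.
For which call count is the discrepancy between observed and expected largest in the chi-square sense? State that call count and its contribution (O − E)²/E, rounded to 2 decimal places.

Expected counts E_i = n·p_i: 172×0.225 = 38.7, 172×0.218 = 37.496, 172×0.172 = 29.584, 172×0.385 = 66.22.
0: (35 − 38.7)²/38.7 = 13.69/38.7 = 0.354
1: (50 − 37.496)²/37.496 = 156.350016/37.496 = 4.170
2: (19 − 29.584)²/29.584 = 112.021056/29.584 = 3.787
3+: (68 − 66.22)²/66.22 = 3.1684/66.22 = 0.048
The largest term is for 1: 4.17.

1, 4.17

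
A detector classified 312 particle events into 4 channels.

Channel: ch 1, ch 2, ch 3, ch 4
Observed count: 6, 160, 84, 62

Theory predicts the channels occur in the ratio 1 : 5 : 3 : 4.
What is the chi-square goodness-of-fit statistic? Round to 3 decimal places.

Ratio total = 13. Expected counts: 312×1/13 = 24, 312×5/13 = 120, 312×3/13 = 72, 312×4/13 = 96.
cat         O        E   (O−E)²/E
ch 1        6       24    13.5000
ch 2      160      120    13.3333
ch 3       84       72     2.0000
ch 4       62       96    12.0417
Sum = 40.875

40.875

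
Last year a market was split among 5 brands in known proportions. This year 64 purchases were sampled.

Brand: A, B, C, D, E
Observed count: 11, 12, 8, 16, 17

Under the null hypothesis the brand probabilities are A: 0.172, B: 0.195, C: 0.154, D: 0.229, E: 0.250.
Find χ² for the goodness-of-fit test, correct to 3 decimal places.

Expected counts E_i = n·p_i: 64×0.172 = 11.008, 64×0.195 = 12.48, 64×0.154 = 9.856, 64×0.229 = 14.656, 64×0.250 = 16.
A: (11 − 11.008)²/11.008 = 0.000064/11.008 = 0.0000
B: (12 − 12.48)²/12.48 = 0.2304/12.48 = 0.0185
C: (8 − 9.856)²/9.856 = 3.444736/9.856 = 0.3495
D: (16 − 14.656)²/14.656 = 1.806336/14.656 = 0.1232
E: (17 − 16)²/16 = 1/16 = 0.0625
Sum = 0.554

0.554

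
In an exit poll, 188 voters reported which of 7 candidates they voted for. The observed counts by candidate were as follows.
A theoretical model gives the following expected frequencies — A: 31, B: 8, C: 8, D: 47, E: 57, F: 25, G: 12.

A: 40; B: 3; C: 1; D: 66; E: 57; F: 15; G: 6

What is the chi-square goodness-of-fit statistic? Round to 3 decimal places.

A: (40 − 31)²/31 = 81/31 = 2.6129
B: (3 − 8)²/8 = 25/8 = 3.1250
C: (1 − 8)²/8 = 49/8 = 6.1250
D: (66 − 47)²/47 = 361/47 = 7.6809
E: (57 − 57)²/57 = 0/57 = 0.0000
F: (15 − 25)²/25 = 100/25 = 4.0000
G: (6 − 12)²/12 = 36/12 = 3.0000
Sum = 26.544

26.544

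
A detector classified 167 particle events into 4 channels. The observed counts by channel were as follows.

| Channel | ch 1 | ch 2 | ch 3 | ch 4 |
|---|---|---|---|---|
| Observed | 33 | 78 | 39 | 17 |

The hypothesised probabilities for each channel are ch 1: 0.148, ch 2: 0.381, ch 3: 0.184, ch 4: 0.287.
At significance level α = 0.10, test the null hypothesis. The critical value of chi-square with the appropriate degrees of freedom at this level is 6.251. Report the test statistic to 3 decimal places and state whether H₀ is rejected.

Expected counts E_i = n·p_i: 167×0.148 = 24.716, 167×0.381 = 63.627, 167×0.184 = 30.728, 167×0.287 = 47.929.
cat         O        E   (O−E)²/E
ch 1       33   24.716     2.7765
ch 2       78   63.627     3.2468
ch 3       39   30.728     2.2268
ch 4       17   47.929    19.9588
Sum = 28.209
df = 3. Since 28.209 > 6.251, we reject H₀.

28.209; reject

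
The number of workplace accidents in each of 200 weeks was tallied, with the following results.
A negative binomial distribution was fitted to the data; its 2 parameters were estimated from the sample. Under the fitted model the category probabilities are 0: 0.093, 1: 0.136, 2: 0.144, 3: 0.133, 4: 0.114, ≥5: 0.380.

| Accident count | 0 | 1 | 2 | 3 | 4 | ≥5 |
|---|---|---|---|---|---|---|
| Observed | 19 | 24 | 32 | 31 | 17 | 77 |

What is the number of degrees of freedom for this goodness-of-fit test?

There are k = 6 categories and 2 parameters estimated from the data, so df = 6 − 1 − 2 = 3.

3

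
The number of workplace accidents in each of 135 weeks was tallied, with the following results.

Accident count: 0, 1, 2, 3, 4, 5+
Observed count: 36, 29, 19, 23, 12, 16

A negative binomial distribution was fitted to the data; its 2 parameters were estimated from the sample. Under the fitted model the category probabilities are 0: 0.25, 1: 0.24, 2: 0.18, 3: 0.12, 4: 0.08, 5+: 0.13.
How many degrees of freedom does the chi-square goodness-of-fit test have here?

3

There are k = 6 categories and 2 parameters estimated from the data, so df = 6 − 1 − 2 = 3.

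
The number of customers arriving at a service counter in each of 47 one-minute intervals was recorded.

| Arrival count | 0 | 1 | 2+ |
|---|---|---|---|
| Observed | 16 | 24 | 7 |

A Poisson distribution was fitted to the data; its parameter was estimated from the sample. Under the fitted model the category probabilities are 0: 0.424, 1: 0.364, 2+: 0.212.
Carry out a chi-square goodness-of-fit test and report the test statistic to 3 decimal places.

4.432

Expected counts E_i = n·p_i: 47×0.424 = 19.928, 47×0.364 = 17.108, 47×0.212 = 9.964.
0: (16 − 19.928)²/19.928 = 15.429184/19.928 = 0.7742
1: (24 − 17.108)²/17.108 = 47.499664/17.108 = 2.7765
2+: (7 − 9.964)²/9.964 = 8.785296/9.964 = 0.8817
Sum = 4.432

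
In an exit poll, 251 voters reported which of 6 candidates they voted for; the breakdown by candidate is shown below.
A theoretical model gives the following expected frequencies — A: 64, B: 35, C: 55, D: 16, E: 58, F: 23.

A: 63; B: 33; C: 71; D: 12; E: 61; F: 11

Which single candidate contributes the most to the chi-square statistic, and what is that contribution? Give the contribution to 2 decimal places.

χ² = (63−64)²/64 + (33−35)²/35 + (71−55)²/55 + (12−16)²/16 + (61−58)²/58 + (11−23)²/23
   = 0.016 + 0.114 + 4.655 + 1.000 + 0.155 + 6.261
The largest term is for F: 6.26.

F, 6.26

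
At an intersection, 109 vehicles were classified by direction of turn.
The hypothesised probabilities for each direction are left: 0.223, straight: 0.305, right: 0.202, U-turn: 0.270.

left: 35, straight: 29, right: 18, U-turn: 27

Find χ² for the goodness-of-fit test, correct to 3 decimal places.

6.180

Expected counts E_i = n·p_i: 109×0.223 = 24.307, 109×0.305 = 33.245, 109×0.202 = 22.018, 109×0.270 = 29.43.
cat           O        E   (O−E)²/E
left         35   24.307     4.7040
straight     29   33.245     0.5420
right        18   22.018     0.7332
U-turn       27    29.43     0.2006
Sum = 6.180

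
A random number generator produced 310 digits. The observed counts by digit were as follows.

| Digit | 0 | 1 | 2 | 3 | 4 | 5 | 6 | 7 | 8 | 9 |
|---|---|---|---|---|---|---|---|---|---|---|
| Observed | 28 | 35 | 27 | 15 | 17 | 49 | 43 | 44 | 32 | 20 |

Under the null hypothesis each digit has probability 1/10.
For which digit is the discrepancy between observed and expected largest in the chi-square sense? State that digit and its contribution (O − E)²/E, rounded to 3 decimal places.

5, 10.452

Expected count for each of the 10 categories: 310/10 = 31.
χ² = (28−31)²/31 + (35−31)²/31 + (27−31)²/31 + (15−31)²/31 + (17−31)²/31 + (49−31)²/31 + (43−31)²/31 + (44−31)²/31 + (32−31)²/31 + (20−31)²/31
   = 0.2903 + 0.5161 + 0.5161 + 8.2581 + 6.3226 + 10.4516 + 4.6452 + 5.4516 + 0.0323 + 3.9032
The largest term is for 5: 10.452.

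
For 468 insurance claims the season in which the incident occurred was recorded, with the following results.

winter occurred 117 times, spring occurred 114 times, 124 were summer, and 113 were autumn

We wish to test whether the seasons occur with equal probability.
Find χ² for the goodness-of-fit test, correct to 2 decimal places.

0.63

Under H₀ each category has probability 1/4, so each expected count is 468/4 = 117.
winter: (117 − 117)²/117 = 0/117 = 0.000
spring: (114 − 117)²/117 = 9/117 = 0.077
summer: (124 − 117)²/117 = 49/117 = 0.419
autumn: (113 − 117)²/117 = 16/117 = 0.137
Sum = 0.63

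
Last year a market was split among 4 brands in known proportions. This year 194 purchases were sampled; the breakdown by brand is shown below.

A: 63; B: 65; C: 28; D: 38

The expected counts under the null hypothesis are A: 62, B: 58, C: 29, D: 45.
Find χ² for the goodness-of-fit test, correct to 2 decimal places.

A: (63 − 62)²/62 = 1/62 = 0.016
B: (65 − 58)²/58 = 49/58 = 0.845
C: (28 − 29)²/29 = 1/29 = 0.034
D: (38 − 45)²/45 = 49/45 = 1.089
Sum = 1.98

1.98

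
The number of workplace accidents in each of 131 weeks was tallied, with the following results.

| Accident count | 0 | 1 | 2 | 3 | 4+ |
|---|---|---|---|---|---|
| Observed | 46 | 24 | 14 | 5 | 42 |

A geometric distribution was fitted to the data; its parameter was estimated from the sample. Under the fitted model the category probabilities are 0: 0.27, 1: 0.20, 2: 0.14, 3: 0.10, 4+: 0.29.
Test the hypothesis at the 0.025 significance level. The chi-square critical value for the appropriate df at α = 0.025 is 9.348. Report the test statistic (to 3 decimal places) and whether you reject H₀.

Expected counts E_i = n·p_i: 131×0.27 = 35.37, 131×0.20 = 26.2, 131×0.14 = 18.34, 131×0.10 = 13.1, 131×0.29 = 37.99.
cat         O        E   (O−E)²/E
0          46    35.37     3.1947
1          24     26.2     0.1847
2          14    18.34     1.0270
3           5     13.1     5.0084
4+         42    37.99     0.4233
Sum = 9.838
df = 3. Since 9.838 > 9.348, we reject H₀.

9.838; reject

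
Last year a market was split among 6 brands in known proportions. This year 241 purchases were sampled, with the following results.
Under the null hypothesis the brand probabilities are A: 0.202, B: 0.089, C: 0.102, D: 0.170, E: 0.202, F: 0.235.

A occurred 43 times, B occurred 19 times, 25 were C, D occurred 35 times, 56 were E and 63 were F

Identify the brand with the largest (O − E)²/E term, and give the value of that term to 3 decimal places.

Expected counts E_i = n·p_i: 241×0.202 = 48.682, 241×0.089 = 21.449, 241×0.102 = 24.582, 241×0.170 = 40.97, 241×0.202 = 48.682, 241×0.235 = 56.635.
A: (43 − 48.682)²/48.682 = 32.285124/48.682 = 0.6632
B: (19 − 21.449)²/21.449 = 5.997601/21.449 = 0.2796
C: (25 − 24.582)²/24.582 = 0.174724/24.582 = 0.0071
D: (35 − 40.97)²/40.97 = 35.6409/40.97 = 0.8699
E: (56 − 48.682)²/48.682 = 53.553124/48.682 = 1.1001
F: (63 − 56.635)²/56.635 = 40.513225/56.635 = 0.7153
The largest term is for E: 1.100.

E, 1.100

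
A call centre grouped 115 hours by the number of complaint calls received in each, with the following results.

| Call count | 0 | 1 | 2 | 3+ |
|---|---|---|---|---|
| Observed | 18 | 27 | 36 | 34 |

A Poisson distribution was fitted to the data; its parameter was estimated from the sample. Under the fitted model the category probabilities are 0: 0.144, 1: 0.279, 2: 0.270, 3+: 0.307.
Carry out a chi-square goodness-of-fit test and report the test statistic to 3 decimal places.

1.768

Expected counts E_i = n·p_i: 115×0.144 = 16.56, 115×0.279 = 32.085, 115×0.270 = 31.05, 115×0.307 = 35.305.
0: (18 − 16.56)²/16.56 = 2.0736/16.56 = 0.1252
1: (27 − 32.085)²/32.085 = 25.857225/32.085 = 0.8059
2: (36 − 31.05)²/31.05 = 24.5025/31.05 = 0.7891
3+: (34 − 35.305)²/35.305 = 1.703025/35.305 = 0.0482
Sum = 1.768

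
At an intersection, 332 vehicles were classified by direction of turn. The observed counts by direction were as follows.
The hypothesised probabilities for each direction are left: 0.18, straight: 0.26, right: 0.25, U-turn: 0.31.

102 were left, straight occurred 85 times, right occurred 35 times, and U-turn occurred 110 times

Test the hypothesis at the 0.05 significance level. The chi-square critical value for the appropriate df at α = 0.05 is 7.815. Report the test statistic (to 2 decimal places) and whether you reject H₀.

Expected counts E_i = n·p_i: 332×0.18 = 59.76, 332×0.26 = 86.32, 332×0.25 = 83, 332×0.31 = 102.92.
cat           O        E   (O−E)²/E
left        102    59.76     29.856
straight     85    86.32      0.020
right        35       83     27.759
U-turn      110   102.92      0.487
Sum = 58.12
df = 3. Since 58.12 > 7.815, we reject H₀.

58.12; reject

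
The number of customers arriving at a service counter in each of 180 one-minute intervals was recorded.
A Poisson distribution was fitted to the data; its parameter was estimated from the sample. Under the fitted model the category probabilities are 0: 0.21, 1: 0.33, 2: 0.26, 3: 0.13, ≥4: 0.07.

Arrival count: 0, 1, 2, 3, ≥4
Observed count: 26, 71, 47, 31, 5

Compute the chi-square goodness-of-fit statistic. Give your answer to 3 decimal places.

13.002

Expected counts E_i = n·p_i: 180×0.21 = 37.8, 180×0.33 = 59.4, 180×0.26 = 46.8, 180×0.13 = 23.4, 180×0.07 = 12.6.
χ² = (26−37.8)²/37.8 + (71−59.4)²/59.4 + (47−46.8)²/46.8 + (31−23.4)²/23.4 + (5−12.6)²/12.6
   = 3.6836 + 2.2653 + 0.0009 + 2.4684 + 4.5841
Sum = 13.002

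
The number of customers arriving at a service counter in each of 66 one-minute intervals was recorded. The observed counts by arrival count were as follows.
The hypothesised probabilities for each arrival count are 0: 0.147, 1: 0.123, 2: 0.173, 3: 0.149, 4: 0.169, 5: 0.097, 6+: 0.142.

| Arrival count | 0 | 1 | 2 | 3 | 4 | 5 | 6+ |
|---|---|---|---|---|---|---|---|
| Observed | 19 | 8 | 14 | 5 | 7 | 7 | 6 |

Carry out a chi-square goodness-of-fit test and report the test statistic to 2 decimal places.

14.69

Expected counts E_i = n·p_i: 66×0.147 = 9.702, 66×0.123 = 8.118, 66×0.173 = 11.418, 66×0.149 = 9.834, 66×0.169 = 11.154, 66×0.097 = 6.402, 66×0.142 = 9.372.
0: (19 − 9.702)²/9.702 = 86.452804/9.702 = 8.911
1: (8 − 8.118)²/8.118 = 0.013924/8.118 = 0.002
2: (14 − 11.418)²/11.418 = 6.666724/11.418 = 0.584
3: (5 − 9.834)²/9.834 = 23.367556/9.834 = 2.376
4: (7 − 11.154)²/11.154 = 17.255716/11.154 = 1.547
5: (7 − 6.402)²/6.402 = 0.357604/6.402 = 0.056
6+: (6 − 9.372)²/9.372 = 11.370384/9.372 = 1.213
Sum = 14.69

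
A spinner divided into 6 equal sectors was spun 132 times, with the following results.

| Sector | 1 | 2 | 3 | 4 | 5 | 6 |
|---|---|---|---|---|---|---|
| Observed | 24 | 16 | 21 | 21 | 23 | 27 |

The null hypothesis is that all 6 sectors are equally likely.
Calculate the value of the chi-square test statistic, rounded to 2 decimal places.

Expected count for each of the 6 categories: 132/6 = 22.
cat         O        E   (O−E)²/E
1          24       22      0.182
2          16       22      1.636
3          21       22      0.045
4          21       22      0.045
5          23       22      0.045
6          27       22      1.136
Sum = 3.09

3.09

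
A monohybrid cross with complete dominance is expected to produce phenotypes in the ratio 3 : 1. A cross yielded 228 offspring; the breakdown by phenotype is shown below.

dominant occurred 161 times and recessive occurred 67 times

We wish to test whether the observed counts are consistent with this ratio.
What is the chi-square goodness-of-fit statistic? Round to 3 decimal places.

2.339

Ratio total = 4. Expected counts: 228×3/4 = 171, 228×1/4 = 57.
cat            O        E   (O−E)²/E
dominant     161      171     0.5848
recessive     67       57     1.7544
Sum = 2.339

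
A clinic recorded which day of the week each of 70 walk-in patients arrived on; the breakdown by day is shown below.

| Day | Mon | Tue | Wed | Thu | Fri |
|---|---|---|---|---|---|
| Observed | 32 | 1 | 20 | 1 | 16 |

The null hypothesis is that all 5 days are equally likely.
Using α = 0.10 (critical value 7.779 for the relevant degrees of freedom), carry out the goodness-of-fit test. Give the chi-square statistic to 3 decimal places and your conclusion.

50.143; reject

Expected count for each of the 5 categories: 70/5 = 14.
χ² = (32−14)²/14 + (1−14)²/14 + (20−14)²/14 + (1−14)²/14 + (16−14)²/14
   = 23.1429 + 12.0714 + 2.5714 + 12.0714 + 0.2857
Sum = 50.143
df = 4. Since 50.143 > 7.779, we reject H₀.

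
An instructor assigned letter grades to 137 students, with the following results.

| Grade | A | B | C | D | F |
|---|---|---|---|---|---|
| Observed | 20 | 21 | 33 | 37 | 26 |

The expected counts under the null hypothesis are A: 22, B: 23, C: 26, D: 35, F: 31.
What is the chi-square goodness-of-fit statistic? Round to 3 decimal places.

3.161

A: (20 − 22)²/22 = 4/22 = 0.1818
B: (21 − 23)²/23 = 4/23 = 0.1739
C: (33 − 26)²/26 = 49/26 = 1.8846
D: (37 − 35)²/35 = 4/35 = 0.1143
F: (26 − 31)²/31 = 25/31 = 0.8065
Sum = 3.161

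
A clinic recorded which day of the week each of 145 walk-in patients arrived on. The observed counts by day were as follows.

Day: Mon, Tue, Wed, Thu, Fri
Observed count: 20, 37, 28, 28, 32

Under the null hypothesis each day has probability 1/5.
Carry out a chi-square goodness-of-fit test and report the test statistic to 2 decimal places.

5.38

Under H₀ each category has probability 1/5, so each expected count is 145/5 = 29.
cat         O        E   (O−E)²/E
Mon        20       29      2.793
Tue        37       29      2.207
Wed        28       29      0.034
Thu        28       29      0.034
Fri        32       29      0.310
Sum = 5.38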